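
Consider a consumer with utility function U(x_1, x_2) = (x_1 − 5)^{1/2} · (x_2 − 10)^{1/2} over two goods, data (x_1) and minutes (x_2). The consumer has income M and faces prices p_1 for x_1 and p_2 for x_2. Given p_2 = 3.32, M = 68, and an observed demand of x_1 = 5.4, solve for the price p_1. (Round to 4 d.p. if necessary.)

p_1 = 6

This is Cobb-Douglas in (x_1−5, x_2−10): tangency gives 0.5·p_2·(x_2−10) = 0.5·p_1·(x_1−5).
After buying the subsistence bundle (5, 10), a share 0.5 of the remaining income goes to x_1: x_1* = 5 + 0.5·(M − 5p_1 − 10p_2)/p_1.
Set x_1* = 5.4 in the demand function and solve for p_1: p_1 = 6.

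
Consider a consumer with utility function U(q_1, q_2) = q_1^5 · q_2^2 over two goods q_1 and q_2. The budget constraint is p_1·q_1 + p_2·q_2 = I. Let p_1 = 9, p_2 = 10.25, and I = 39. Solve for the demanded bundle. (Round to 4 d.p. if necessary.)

MU_q_1/MU_q_2 = (5·q_2)/(2·q_1); tangency sets this equal to p_1/p_2.
So 5·p_2·q_2 = 2·p_1·q_1; combined with the budget, a share 5/7 of income goes to q_1.
Demand: q_1*(p_1,p_2,I) = 5/7·I/p_1 and q_2* = 2/7·I/p_2.
At p_1=9, p_2=10.25, I=39: q_1* = 5/7·39/9 = 3.0952, q_2* = 1.0871.

q_1* = 3.0952, q_2* = 1.0871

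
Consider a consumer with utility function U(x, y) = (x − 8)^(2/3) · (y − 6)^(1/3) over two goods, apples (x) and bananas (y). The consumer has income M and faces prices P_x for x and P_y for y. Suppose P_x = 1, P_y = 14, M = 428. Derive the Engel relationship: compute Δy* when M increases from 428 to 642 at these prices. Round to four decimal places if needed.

MRS = 2·(y−6)/(x−8). Tangency with P_x/P_y gives y−6 = (1/2)·(P_x/P_y)·(x−8).
Substituting into the budget: x* = 8 + 2/3·(M − 8·P_x − 6·P_y)/P_x, and y* = 6 + 1/3·(…)/P_y.
Discretionary income = 428 − 8·1 − 6·14 = 336; y* = 6 + 1/3·336/14 = 14.
At M' = 642: y* = 19.0952. Change: 19.0952 − 14 = 5.0952.

Δy* = 5.0952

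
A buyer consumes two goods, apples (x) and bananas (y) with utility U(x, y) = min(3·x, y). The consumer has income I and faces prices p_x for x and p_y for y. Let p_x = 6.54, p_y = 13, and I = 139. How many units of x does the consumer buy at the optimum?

x* = 3.0523

Demand: x*(p_x,p_y,I) = I/(p_x + 3·p_y), y* = 3·I/(p_x + 3·p_y).
Here 6.54 + 3·13 = 45.54, giving x* = 3.0523.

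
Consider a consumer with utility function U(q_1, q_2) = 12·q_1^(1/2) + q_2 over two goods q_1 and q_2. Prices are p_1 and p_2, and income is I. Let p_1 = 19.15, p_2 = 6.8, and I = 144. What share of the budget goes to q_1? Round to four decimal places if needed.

share on q_1 = 0.6037

Utility is quasi-linear in q_2; the FOC for q_1 is 6/√q_1 = p_1/p_2.
Solve: √q_1 = 6·p_2/p_1, so q_1*(p_1,p_2) = (6·p_2/p_1)², and q_2* = (I − p_1·q_1*)/p_2.
Plugging in: q_1* = (6·6.8/19.15)² = 4.5392, q_2* = 8.3932.
Expenditure on q_1: 19.15·4.5392 = 86.9264; share = 0.6037.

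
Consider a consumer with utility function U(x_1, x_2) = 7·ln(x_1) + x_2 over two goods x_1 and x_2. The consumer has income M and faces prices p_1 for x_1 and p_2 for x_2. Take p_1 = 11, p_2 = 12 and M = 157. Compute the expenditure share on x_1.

share on x_1 = 0.535

MU_x_1 = 7/x_1, MU_x_2 = 1. Tangency: 7/x_1 = p_1/p_2.
So x_1*(p_1,p_2) = 7·p_2/p_1, independent of income; and x_2* = (M − 7·p_2)/p_2.
At the given prices: x_1* = 7·12/11 = 7.6364, and x_2* = 6.0833.
Expenditure on x_1: 11·7.6364 = 84; share = 0.535.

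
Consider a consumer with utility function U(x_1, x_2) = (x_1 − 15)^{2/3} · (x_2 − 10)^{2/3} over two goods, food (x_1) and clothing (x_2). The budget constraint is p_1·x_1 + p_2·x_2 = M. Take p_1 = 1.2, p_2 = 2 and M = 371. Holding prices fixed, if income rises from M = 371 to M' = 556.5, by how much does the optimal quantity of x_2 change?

MRS = (x_2−10)/(x_1−15). Tangency with p_1/p_2 gives x_2−10 = (p_1/p_2)·(x_1−15).
Substituting into the budget: x_1* = 15 + 0.5·(M − 15·p_1 − 10·p_2)/p_1, and x_2* = 10 + 0.5·(…)/p_2.
Discretionary income = 371 − 15·1.2 − 10·2 = 333; x_2* = 10 + 0.5·333/2 = 93.25.
At M' = 556.5: x_2* = 139.625. Change: 139.625 − 93.25 = 46.375.

Δx_2* = 46.375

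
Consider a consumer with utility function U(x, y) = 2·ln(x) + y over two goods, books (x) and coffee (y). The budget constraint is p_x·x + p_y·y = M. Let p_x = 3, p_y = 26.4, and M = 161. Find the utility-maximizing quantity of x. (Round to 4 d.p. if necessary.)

So x*(p_x,p_y) = 2·p_y/p_x, independent of income; and y* = (M − 2·p_y)/p_y.
At the given prices: x* = 2·26.4/3 = 17.6.

x* = 17.6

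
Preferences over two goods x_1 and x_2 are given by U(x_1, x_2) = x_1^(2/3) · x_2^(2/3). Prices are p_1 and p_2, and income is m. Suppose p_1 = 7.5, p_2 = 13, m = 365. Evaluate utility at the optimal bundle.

MU_x_1/MU_x_2 = (2/3·x_2)/(2/3·x_1); tangency sets this equal to p_1/p_2.
Rearranging, p_2·x_2 = p_1·x_1. Substituting into the budget gives p_1·x_1·(1 + 1) = m.
Demand: x_1*(p_1,p_2,m) = 0.5·m/p_1 and x_2* = 0.5·m/p_2.
At p_1=7.5, p_2=13, m=365: x_1* = 0.5·365/7.5 = 24.3333, x_2* = 14.0385.
Utility at the optimum: U(24.3333, 14.0385) = 48.8668.

V = 48.8668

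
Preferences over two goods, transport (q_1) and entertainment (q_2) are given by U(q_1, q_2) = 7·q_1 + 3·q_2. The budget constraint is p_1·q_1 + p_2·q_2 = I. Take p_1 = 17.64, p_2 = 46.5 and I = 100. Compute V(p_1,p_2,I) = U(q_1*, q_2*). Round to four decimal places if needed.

V = 39.6825

Perfect substitutes: compare marginal utility per dollar. 7/p_1 vs 3/p_2 → 0.3968 vs 0.0645.
q_1 gives more utility per dollar, so spend all income on q_1: q_1* = I/p_1, q_2* = 0.
Numerically: q_1* = 5.6689, q_2* = 0.
Utility at the optimum: U(5.6689, 0) = 39.6825.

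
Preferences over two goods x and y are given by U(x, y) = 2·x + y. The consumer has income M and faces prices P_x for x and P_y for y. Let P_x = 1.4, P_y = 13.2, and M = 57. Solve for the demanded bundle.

x* = 40.7143, y* = 0

Linear utility — the consumer picks whichever good has higher MU/price: 2/1.4 = 1.4286 vs 1/13.2 = 0.0758.
x gives more utility per dollar, so spend all income on x: x* = M/P_x, y* = 0.
Numerically: x* = 40.7143, y* = 0.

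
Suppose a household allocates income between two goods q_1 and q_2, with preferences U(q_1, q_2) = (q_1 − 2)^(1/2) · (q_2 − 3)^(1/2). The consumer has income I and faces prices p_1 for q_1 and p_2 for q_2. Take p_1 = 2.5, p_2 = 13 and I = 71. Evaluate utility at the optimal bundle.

This is Cobb-Douglas in (q_1−2, q_2−3): tangency gives 0.5·p_2·(q_2−3) = 0.5·p_1·(q_1−2).
Substituting into the budget: q_1* = 2 + 0.5·(I − 2·p_1 − 3·p_2)/p_1, and q_2* = 3 + 0.5·(…)/p_2.
Discretionary income = 71 − 2·2.5 − 3·13 = 27; q_1* = 2 + 0.5·27/2.5 = 7.4; q_2* = 3 + 0.5·27/13 = 4.0385.
Utility at the optimum: U(7.4, 4.0385) = 2.3681.

V = 2.3681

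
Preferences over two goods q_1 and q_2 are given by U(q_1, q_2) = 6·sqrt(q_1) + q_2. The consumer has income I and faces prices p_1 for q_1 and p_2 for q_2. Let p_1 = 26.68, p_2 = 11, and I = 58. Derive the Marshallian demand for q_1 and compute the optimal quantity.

Set MRS = p_1/p_2: 3·q_1^(−1/2) = p_1/p_2.
Thus q_1* = (3·p_2/p_1)² — independent of I — with the rest of income spent on q_2.
Plugging in: q_1* = (3·11/26.68)² = 1.5299.

q_1* = 1.5299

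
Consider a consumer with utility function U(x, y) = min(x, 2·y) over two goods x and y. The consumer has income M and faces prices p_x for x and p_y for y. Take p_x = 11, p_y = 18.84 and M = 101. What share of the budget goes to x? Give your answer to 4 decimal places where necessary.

share on x = 0.5387

With perfect complements, no substitution: consume in ratio x:y = 2:1.
Budget: p_x·x + p_y·(1/2)·x = M, so (2·p_x + p_y)·x = 2·M.
Demand: x*(p_x,p_y,M) = 2·M/(2·p_x + p_y), y* = M/(2·p_x + p_y).
Here 2·11 + 18.84 = 40.84, giving x* = 4.9461 and y* = 2.4731.
Expenditure on x: 11·4.9461 = 54.4074; share = 0.5387.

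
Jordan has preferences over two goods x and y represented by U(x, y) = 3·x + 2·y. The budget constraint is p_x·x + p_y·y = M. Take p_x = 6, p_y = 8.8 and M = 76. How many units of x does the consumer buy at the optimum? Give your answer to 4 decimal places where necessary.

Perfect substitutes: compare marginal utility per dollar. 3/p_x vs 2/p_y → 0.5 vs 0.2273.
x gives more utility per dollar, so spend all income on x: x* = M/p_x, y* = 0.
Numerically: x* = 12.6667, y* = 0.

x* = 12.6667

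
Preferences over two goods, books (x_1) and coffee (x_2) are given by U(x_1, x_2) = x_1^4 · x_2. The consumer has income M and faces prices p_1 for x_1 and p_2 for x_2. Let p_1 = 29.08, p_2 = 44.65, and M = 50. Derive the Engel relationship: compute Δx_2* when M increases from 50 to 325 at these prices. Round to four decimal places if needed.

The MRS is 4·x_2/x_1. Set MRS = p_1/p_2.
So 4·p_2·x_2 = p_1·x_1; combined with the budget, a share 0.8 of income goes to x_1.
Demand: x_1*(p_1,p_2,M) = 0.8·M/p_1 and x_2* = 0.2·M/p_2.
At p_1=29.08, p_2=44.65, M=50: x_2* = 0.2·50/44.65 = 0.224.
At M' = 325: x_2* = 1.4558. Change: 1.4558 − 0.224 = 1.2318.

Δx_2* = 1.2318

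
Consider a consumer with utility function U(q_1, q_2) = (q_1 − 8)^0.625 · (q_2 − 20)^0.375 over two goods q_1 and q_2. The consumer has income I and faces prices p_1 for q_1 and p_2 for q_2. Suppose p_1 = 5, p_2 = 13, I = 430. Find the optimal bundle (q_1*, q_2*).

This is Cobb-Douglas in (q_1−8, q_2−20): tangency gives 0.625·p_2·(q_2−20) = 0.375·p_1·(q_1−8).
After buying the subsistence bundle (8, 20), a share 0.625 of the remaining income goes to q_1: q_1* = 8 + 0.625·(I − 8p_1 − 20p_2)/p_1.
Discretionary income = 430 − 8·5 − 20·13 = 130; q_1* = 8 + 0.625·130/5 = 24.25; q_2* = 20 + 0.375·130/13 = 23.75.

q_1* = 24.25, q_2* = 23.75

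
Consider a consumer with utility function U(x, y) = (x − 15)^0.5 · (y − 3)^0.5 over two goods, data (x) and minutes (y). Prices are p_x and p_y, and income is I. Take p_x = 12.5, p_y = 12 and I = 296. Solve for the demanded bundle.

This is Cobb-Douglas in (x−15, y−3): tangency gives 0.5·p_y·(y−3) = 0.5·p_x·(x−15).
After buying the subsistence bundle (15, 3), a share 0.5 of the remaining income goes to x: x* = 15 + 0.5·(I − 15p_x − 3p_y)/p_x.
Discretionary income = 296 − 15·12.5 − 3·12 = 72.5; x* = 15 + 0.5·72.5/12.5 = 17.9; y* = 3 + 0.5·72.5/12 = 6.0208.

x* = 17.9, y* = 6.0208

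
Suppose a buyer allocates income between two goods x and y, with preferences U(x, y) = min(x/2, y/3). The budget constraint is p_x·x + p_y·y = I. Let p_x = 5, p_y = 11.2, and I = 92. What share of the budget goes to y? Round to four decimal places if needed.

Leontief preferences: the optimum is at the kink where x/2 = y/3, i.e. y = (3/2)·x.
Budget: p_x·x + p_y·(3/2)·x = I, so (2·p_x + 3·p_y)·x = 2·I.
Demand: x*(p_x,p_y,I) = 2·I/(2·p_x + 3·p_y), y* = 3·I/(2·p_x + 3·p_y).
Here 2·5 + 3·11.2 = 43.6, giving x* = 4.2202 and y* = 6.3303.
Expenditure on y: 11.2·6.3303 = 70.8991; share = 0.7706.

share on y = 0.7706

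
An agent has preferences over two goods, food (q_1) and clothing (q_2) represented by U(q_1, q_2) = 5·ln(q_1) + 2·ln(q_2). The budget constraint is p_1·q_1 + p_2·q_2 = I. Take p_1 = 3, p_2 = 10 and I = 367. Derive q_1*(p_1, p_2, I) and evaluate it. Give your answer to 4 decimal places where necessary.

Demand: q_1*(p_1,p_2,I) = 5/7·I/p_1 and q_2* = 2/7·I/p_2.
At p_1=3, p_2=10, I=367: q_1* = 5/7·367/3 = 87.381.

q_1* = 87.381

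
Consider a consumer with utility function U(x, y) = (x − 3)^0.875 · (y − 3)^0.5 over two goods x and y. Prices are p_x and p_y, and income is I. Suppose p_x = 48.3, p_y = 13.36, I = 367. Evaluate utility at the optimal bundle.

This is Cobb-Douglas in (x−3, y−3): tangency gives 0.875·p_y·(y−3) = 0.5·p_x·(x−3).
Substituting into the budget: x* = 3 + 7/11·(I − 3·p_x − 3·p_y)/p_x, and y* = 3 + 4/11·(…)/p_y.
Discretionary income = 367 − 3·48.3 − 3·13.36 = 182.02; x* = 3 + 7/11·182.02/48.3 = 5.3982; y* = 3 + 4/11·182.02/13.36 = 7.9543.
Utility at the optimum: U(5.3982, 7.9543) = 4.785.

V = 4.785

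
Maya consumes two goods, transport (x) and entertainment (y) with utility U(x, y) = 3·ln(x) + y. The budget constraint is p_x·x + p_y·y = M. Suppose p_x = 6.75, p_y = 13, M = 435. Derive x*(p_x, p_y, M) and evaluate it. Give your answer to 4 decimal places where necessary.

x* = 5.7778

MU_x = 3/x, MU_y = 1. Tangency: 3/x = p_x/p_y.
So x*(p_x,p_y) = 3·p_y/p_x, independent of income; and y* = (M − 3·p_y)/p_y.
At the given prices: x* = 3·13/6.75 = 5.7778.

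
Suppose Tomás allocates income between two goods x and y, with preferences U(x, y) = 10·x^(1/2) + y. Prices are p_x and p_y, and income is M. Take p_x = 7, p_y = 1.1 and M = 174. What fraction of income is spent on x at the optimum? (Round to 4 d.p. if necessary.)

share on x = 0.0248

Set MRS = p_x/p_y: 5·x^(−1/2) = p_x/p_y.
Thus x* = (5·p_y/p_x)² — independent of M — with the rest of income spent on y.
Plugging in: x* = (5·1.1/7)² = 0.6173, y* = 154.2532.
Expenditure on x: 7·0.6173 = 4.3214; share = 0.0248.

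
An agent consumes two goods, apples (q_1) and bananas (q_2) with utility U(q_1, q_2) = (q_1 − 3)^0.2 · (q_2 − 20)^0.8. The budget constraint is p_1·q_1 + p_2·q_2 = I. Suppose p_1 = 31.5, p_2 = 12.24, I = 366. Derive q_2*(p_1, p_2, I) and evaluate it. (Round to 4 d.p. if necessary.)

This is Cobb-Douglas in (q_1−3, q_2−20): tangency gives 0.2·p_2·(q_2−20) = 0.8·p_1·(q_1−3).
Substituting into the budget: q_1* = 3 + 0.2·(I − 3·p_1 − 20·p_2)/p_1, and q_2* = 20 + 0.8·(…)/p_2.
Discretionary income = 366 − 3·31.5 − 20·12.24 = 26.7; q_2* = 20 + 0.8·26.7/12.24 = 21.7451.

q_2* = 21.7451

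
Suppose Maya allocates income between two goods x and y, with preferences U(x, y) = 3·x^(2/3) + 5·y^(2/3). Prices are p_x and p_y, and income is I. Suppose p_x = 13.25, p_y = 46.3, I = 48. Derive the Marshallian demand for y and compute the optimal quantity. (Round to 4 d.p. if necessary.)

y* = 0.285

From the CES first-order condition, (3/5)·(y/x)^(1/3) = p_x/p_y.
Hence y/x = ((5/3)·p_x/p_y)^(1/(1/3)), i.e. raised to the 3 power.
With the ratio pinned down, the budget gives x* = I/(p_x + p_y·(y/x)) and y* = (y/x)·x*.
Numerically y/x = 0.108505, so x* = 48/(13.25 + 46.3·0.108505) = 2.6267 and y* = 0.108505·2.6267 = 0.285.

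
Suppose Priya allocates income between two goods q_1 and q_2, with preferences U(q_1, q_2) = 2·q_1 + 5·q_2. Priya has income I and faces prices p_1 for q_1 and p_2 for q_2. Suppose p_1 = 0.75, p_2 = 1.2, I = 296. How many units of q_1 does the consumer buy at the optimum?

q_2 gives more utility per dollar, so spend all income on q_2: q_2* = I/p_2, q_1* = 0.
Numerically: q_1* = 0, q_2* = 246.6667.

q_1* = 0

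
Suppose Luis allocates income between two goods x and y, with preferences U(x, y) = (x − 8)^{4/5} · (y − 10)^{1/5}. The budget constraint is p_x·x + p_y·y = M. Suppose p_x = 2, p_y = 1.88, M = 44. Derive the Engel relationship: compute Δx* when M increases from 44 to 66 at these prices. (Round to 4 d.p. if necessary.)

Let x' = x−8, y' = y−10. MRS = 4·y'/x' = p_x/p_y.
After buying the subsistence bundle (8, 10), a share 0.8 of the remaining income goes to x: x* = 8 + 0.8·(M − 8p_x − 10p_y)/p_x.
Discretionary income = 44 − 8·2 − 10·1.88 = 9.2; x* = 8 + 0.8·9.2/2 = 11.68.
At M' = 66: x* = 20.48. Change: 20.48 − 11.68 = 8.8.

Δx* = 8.8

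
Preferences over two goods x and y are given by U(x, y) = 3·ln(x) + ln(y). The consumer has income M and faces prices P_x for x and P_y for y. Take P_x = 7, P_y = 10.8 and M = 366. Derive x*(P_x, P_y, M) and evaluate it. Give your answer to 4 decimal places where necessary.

x* = 39.2143

MU_x/MU_y = (3·y)/(x); tangency sets this equal to P_x/P_y.
Rearranging, P_y·y = (1/3)·P_x·x. Substituting into the budget gives P_x·x·(1 + (1/3)) = M.
Demand: x*(P_x,P_y,M) = 0.75·M/P_x and y* = 0.25·M/P_y.
At P_x=7, P_y=10.8, M=366: x* = 0.75·366/7 = 39.2143.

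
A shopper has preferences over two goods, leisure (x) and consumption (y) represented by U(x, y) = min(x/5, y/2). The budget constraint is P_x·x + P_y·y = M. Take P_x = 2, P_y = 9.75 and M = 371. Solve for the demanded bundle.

With perfect complements, no substitution: consume in ratio x:y = 5:2.
Budget: P_x·x + P_y·(2/5)·x = M, so (5·P_x + 2·P_y)·x = 5·M.
Demand: x*(P_x,P_y,M) = 5·M/(5·P_x + 2·P_y), y* = 2·M/(5·P_x + 2·P_y).
Here 5·2 + 2·9.75 = 29.5, giving x* = 62.8814 and y* = 25.1525.

x* = 62.8814, y* = 25.1525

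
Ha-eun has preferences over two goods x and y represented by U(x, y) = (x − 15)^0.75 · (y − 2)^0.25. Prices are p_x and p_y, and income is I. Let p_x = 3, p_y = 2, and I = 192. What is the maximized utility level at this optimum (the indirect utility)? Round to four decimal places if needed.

Discretionary income = 192 − 15·3 − 2·2 = 143; x* = 15 + 0.75·143/3 = 50.75; y* = 2 + 0.25·143/2 = 19.875.
Utility at the optimum: U(50.75, 19.875) = 30.062.

V = 30.062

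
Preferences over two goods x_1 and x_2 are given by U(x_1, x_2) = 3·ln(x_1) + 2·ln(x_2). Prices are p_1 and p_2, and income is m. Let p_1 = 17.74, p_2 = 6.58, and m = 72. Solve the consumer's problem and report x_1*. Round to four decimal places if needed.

x_1* = 2.4352

MU_x_1/MU_x_2 = (3·x_2)/(2·x_1); tangency sets this equal to p_1/p_2.
Rearranging, p_2·x_2 = (2/3)·p_1·x_1. Substituting into the budget gives p_1·x_1·(1 + (2/3)) = m.
Demand: x_1*(p_1,p_2,m) = 0.6·m/p_1 and x_2* = 0.4·m/p_2.
At p_1=17.74, p_2=6.58, m=72: x_1* = 0.6·72/17.74 = 2.4352.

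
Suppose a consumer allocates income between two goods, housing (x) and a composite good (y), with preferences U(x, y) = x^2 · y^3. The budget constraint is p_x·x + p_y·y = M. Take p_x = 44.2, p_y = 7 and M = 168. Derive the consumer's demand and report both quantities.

The MRS is (2/3)·y/x. Set MRS = p_x/p_y.
Rearranging, p_y·y = (3/2)·p_x·x. Substituting into the budget gives p_x·x·(1 + (3/2)) = M.
Demand: x*(p_x,p_y,M) = 0.4·M/p_x and y* = 0.6·M/p_y.
At p_x=44.2, p_y=7, M=168: x* = 0.4·168/44.2 = 1.5204, y* = 14.4.

x* = 1.5204, y* = 14.4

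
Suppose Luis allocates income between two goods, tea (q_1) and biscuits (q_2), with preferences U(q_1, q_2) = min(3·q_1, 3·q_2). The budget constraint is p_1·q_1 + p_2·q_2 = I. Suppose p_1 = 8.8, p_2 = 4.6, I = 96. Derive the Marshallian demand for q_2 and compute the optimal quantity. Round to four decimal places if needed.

q_2* = 7.1642

Leontief preferences: the optimum is at the kink where q_1/3 = q_2/3, i.e. q_2 = q_1.
Budget: p_1·q_1 + p_2·q_1 = I, so (3·p_1 + 3·p_2)·q_1 = 3·I.
Demand: q_1*(p_1,p_2,I) = 3·I/(3·p_1 + 3·p_2), q_2* = 3·I/(3·p_1 + 3·p_2).
Here 3·8.8 + 3·4.6 = 40.2, giving q_2* = 7.1642.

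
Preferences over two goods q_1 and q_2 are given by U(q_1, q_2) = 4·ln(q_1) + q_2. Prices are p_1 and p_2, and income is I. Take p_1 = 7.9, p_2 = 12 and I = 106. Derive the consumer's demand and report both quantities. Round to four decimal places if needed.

q_1* = 6.0759, q_2* = 4.8333

Set MRS = p_1/p_2: (4/q_1)/1 = p_1/p_2.
So q_1*(p_1,p_2) = 4·p_2/p_1, independent of income; and q_2* = (I − 4·p_2)/p_2.
At the given prices: q_1* = 4·12/7.9 = 6.0759, and q_2* = 4.8333.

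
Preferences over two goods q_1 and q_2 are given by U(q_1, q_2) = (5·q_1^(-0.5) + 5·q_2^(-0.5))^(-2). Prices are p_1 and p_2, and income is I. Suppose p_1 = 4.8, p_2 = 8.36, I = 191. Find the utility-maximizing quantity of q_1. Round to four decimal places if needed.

q_1* = 18.0612

MU_q_1 ∝ 5·q_1^(-1.5), MU_q_2 ∝ 5·q_2^(-1.5), so MRS = (q_2/q_1)^(1.5) = p_1/p_2.
Solve for the ratio: q_2/q_1 = [p_1/p_2]^(2/3).
With the ratio pinned down, the budget gives q_1* = I/(p_1 + p_2·(q_2/q_1)) and q_2* = (q_2/q_1)·q_1*.
Numerically q_2/q_1 = 0.690807, so q_1* = 191/(4.8 + 8.36·0.690807) = 18.0612.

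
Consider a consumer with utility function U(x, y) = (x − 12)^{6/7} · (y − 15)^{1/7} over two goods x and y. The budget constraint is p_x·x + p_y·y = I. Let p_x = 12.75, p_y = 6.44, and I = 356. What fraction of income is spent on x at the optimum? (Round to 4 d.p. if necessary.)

Let x' = x−12, y' = y−15. MRS = 6·y'/x' = p_x/p_y.
After buying the subsistence bundle (12, 15), a share 6/7 of the remaining income goes to x: x* = 12 + 6/7·(I − 12p_x − 15p_y)/p_x.
Discretionary income = 356 − 12·12.75 − 15·6.44 = 106.4; x* = 12 + 6/7·106.4/12.75 = 19.1529; y* = 15 + 1/7·106.4/6.44 = 17.3602.
Expenditure on x: 12.75·19.1529 = 244.2; share = 0.686.

share on x = 0.686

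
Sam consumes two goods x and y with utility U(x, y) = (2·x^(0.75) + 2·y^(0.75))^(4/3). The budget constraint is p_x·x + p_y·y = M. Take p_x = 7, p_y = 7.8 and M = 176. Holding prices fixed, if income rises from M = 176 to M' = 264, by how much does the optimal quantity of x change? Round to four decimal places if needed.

Δx* = 7.2971

Substitute y = (y/x)·x into the budget: x* = M/(p_x + p_y·(y/x)).
Numerically y/x = 0.648655, so x* = 176/(7 + 7.8·0.648655) = 14.5943.
At M' = 264: x* = 21.8914. Change: 21.8914 − 14.5943 = 7.2971.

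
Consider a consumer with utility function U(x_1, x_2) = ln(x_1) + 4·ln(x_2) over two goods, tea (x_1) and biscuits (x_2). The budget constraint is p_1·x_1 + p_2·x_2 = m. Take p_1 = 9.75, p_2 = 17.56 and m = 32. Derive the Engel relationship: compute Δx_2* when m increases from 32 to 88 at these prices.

Δx_2* = 2.5513

The MRS is (1/4)·x_2/x_1. Set MRS = p_1/p_2.
So p_2·x_2 = 4·p_1·x_1; combined with the budget, a share 0.2 of income goes to x_1.
Demand: x_1*(p_1,p_2,m) = 0.2·m/p_1 and x_2* = 0.8·m/p_2.
At p_1=9.75, p_2=17.56, m=32: x_2* = 0.8·32/17.56 = 1.4579.
At m' = 88: x_2* = 4.0091. Change: 4.0091 − 1.4579 = 2.5513.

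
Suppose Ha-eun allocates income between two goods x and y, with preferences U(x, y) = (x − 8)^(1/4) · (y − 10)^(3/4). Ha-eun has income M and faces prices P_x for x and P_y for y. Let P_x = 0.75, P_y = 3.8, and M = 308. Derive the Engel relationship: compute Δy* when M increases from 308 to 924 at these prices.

Discretionary income = 308 − 8·0.75 − 10·3.8 = 264; y* = 10 + 0.75·264/3.8 = 62.1053.
At M' = 924: y* = 183.6842. Change: 183.6842 − 62.1053 = 121.5789.

Δy* = 121.5789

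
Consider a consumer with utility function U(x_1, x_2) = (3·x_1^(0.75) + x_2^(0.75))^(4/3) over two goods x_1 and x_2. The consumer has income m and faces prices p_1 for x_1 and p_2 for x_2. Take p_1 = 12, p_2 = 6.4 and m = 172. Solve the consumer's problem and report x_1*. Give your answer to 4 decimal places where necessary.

x_1* = 13.2547

MU_x_1 ∝ 3·x_1^(-0.25), MU_x_2 ∝ x_2^(-0.25), so MRS = 3·(x_2/x_1)^(0.25) = p_1/p_2.
Solve for the ratio: x_2/x_1 = [(1/3)·p_1/p_2]^(4).
Substitute x_2 = (x_2/x_1)·x_1 into the budget: x_1* = m/(p_1 + p_2·(x_2/x_1)).
Numerically x_2/x_1 = 0.152588, so x_1* = 172/(12 + 6.4·0.152588) = 13.2547.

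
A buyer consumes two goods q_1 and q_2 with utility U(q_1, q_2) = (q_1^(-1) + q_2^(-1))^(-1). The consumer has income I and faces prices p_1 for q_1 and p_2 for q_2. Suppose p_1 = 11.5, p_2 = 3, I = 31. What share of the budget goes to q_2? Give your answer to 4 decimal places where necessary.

share on q_2 = 0.3381

MRS = MU_q_1/MU_q_2 = (q_2/q_1)^(2). Set equal to p_1/p_2.
Solve for the ratio: q_2/q_1 = [p_1/p_2]^(0.5).
With the ratio pinned down, the budget gives q_1* = I/(p_1 + p_2·(q_2/q_1)) and q_2* = (q_2/q_1)·q_1*.
Numerically q_2/q_1 = 1.95789, so q_1* = 31/(11.5 + 3·1.95789) = 1.7843 and q_2* = 1.95789·1.7843 = 3.4935.
Expenditure on q_2: 3·3.4935 = 10.4804; share = 0.3381.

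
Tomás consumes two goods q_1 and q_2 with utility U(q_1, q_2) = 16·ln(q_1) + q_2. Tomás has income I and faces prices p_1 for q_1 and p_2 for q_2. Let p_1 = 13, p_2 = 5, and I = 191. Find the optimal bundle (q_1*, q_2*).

Set MRS = p_1/p_2: (16/q_1)/1 = p_1/p_2.
So q_1*(p_1,p_2) = 16·p_2/p_1, independent of income; and q_2* = (I − 16·p_2)/p_2.
At the given prices: q_1* = 16·5/13 = 6.1538, and q_2* = 22.2.

q_1* = 6.1538, q_2* = 22.2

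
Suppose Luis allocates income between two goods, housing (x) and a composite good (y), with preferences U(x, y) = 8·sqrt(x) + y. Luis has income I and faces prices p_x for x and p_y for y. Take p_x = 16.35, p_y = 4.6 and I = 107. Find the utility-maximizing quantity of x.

Utility is quasi-linear in y; the FOC for x is 4/√x = p_x/p_y.
Thus x* = (4·p_y/p_x)² — independent of I — with the rest of income spent on y.
Plugging in: x* = (4·4.6/16.35)² = 1.2665.

x* = 1.2665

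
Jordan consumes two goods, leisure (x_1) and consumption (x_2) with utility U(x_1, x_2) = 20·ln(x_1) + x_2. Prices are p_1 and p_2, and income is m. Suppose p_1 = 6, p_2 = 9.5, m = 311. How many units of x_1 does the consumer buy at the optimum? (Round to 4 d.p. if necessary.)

So x_1*(p_1,p_2) = 20·p_2/p_1, independent of income; and x_2* = (m − 20·p_2)/p_2.
At the given prices: x_1* = 20·9.5/6 = 31.6667.

x_1* = 31.6667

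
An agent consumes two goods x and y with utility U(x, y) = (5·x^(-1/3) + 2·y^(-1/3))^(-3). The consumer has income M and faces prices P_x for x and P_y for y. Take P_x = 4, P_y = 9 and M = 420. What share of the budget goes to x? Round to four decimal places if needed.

share on x = 0.6188

MRS = MU_x/MU_y = (5/2)·(y/x)^(4/3). Set equal to P_x/P_y.
Solve for the ratio: y/x = [(2/5)·P_x/P_y]^(0.75).
With the ratio pinned down, the budget gives x* = M/(P_x + P_y·(y/x)) and y* = (y/x)·x*.
Numerically y/x = 0.273784, so x* = 420/(4 + 9·0.273784) = 64.9747 and y* = 0.273784·64.9747 = 17.789.
Expenditure on x: 4·64.9747 = 259.8987; share = 0.6188.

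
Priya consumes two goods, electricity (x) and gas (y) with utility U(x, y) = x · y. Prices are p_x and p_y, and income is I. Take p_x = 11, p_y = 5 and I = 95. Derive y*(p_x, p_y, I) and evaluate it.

y* = 9.5

Demand: x*(p_x,p_y,I) = 0.5·I/p_x and y* = 0.5·I/p_y.
At p_x=11, p_y=5, I=95: y* = 0.5·95/5 = 9.5.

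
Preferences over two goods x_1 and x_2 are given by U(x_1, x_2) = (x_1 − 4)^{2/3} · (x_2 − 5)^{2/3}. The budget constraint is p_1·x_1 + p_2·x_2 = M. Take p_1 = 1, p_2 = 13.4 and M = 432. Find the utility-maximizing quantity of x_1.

x_1* = 184.5

MRS = (x_2−5)/(x_1−4). Tangency with p_1/p_2 gives x_2−5 = (p_1/p_2)·(x_1−4).
After buying the subsistence bundle (4, 5), a share 0.5 of the remaining income goes to x_1: x_1* = 4 + 0.5·(M − 4p_1 − 5p_2)/p_1.
Discretionary income = 432 − 4·1 − 5·13.4 = 361; x_1* = 4 + 0.5·361/1 = 184.5.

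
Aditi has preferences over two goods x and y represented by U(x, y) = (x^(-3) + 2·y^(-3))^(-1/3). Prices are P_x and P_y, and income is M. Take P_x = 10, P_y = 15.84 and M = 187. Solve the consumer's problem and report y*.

Substitute y = (y/x)·x into the budget: x* = M/(P_x + P_y·(y/x)).
Numerically y/x = 1.060031, so x* = 187/(10 + 15.84·1.060031) = 6.98 and y* = 1.060031·6.98 = 7.399.

y* = 7.399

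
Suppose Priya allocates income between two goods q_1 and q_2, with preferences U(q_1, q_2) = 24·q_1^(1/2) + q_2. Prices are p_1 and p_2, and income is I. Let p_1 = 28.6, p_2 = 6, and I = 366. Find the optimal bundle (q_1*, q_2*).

Utility is quasi-linear in q_2; the FOC for q_1 is 12/√q_1 = p_1/p_2.
Thus q_1* = (12·p_2/p_1)² — independent of I — with the rest of income spent on q_2.
Plugging in: q_1* = (12·6/28.6)² = 6.3377, q_2* = 30.7902.

q_1* = 6.3377, q_2* = 30.7902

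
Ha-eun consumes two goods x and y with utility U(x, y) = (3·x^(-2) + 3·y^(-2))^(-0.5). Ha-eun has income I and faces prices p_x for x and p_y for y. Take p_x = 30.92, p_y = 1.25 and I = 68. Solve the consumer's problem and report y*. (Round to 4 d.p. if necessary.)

From the CES first-order condition, (y/x)^(3) = p_x/p_y.
Hence y/x = (p_x/p_y)^(1/(3)), i.e. raised to the 1/3 power.
Substitute y = (y/x)·x into the budget: x* = I/(p_x + p_y·(y/x)).
Numerically y/x = 2.913689, so x* = 68/(30.92 + 1.25·2.913689) = 1.9675 and y* = 2.913689·1.9675 = 5.7326.

y* = 5.7326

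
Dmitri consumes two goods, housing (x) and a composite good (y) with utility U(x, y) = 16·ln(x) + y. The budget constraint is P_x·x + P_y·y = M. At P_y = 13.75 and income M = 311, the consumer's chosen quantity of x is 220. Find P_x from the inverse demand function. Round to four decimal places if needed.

MU_x = 16/x, MU_y = 1. Tangency: 16/x = P_x/P_y.
So x*(P_x,P_y) = 16·P_y/P_x, independent of income; and y* = (M − 16·P_y)/P_y.
Set x* = 220 in the demand function and solve for P_x: P_x = 1.

P_x = 1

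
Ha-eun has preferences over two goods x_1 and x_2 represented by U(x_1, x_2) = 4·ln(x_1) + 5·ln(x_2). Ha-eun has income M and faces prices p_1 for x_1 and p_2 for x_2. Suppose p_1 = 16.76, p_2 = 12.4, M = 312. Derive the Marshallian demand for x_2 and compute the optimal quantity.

x_2* = 13.9785

MU_x_1/MU_x_2 = (4·x_2)/(5·x_1); tangency sets this equal to p_1/p_2.
So 4·p_2·x_2 = 5·p_1·x_1; combined with the budget, a share 4/9 of income goes to x_1.
Demand: x_1*(p_1,p_2,M) = 4/9·M/p_1 and x_2* = 5/9·M/p_2.
At p_1=16.76, p_2=12.4, M=312: x_2* = 5/9·312/12.4 = 13.9785.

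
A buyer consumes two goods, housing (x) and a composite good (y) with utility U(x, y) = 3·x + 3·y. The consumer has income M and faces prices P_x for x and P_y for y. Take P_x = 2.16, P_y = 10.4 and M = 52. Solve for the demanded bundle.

x* = 24.0741, y* = 0

x gives more utility per dollar, so spend all income on x: x* = M/P_x, y* = 0.
Numerically: x* = 24.0741, y* = 0.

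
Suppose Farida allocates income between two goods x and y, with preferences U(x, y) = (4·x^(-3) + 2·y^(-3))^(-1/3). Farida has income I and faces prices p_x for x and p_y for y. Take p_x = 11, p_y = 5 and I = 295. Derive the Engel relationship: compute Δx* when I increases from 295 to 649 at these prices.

MRS = MU_x/MU_y = 2·(y/x)^(4). Set equal to p_x/p_y.
Hence y/x = ((1/2)·p_x/p_y)^(1/(4)), i.e. raised to the 0.25 power.
Substitute y = (y/x)·x into the budget: x* = I/(p_x + p_y·(y/x)).
Numerically y/x = 1.024114, so x* = 295/(11 + 5·1.024114) = 18.2996.
At I' = 649: x* = 40.2591. Change: 40.2591 − 18.2996 = 21.9595.

Δx* = 21.9595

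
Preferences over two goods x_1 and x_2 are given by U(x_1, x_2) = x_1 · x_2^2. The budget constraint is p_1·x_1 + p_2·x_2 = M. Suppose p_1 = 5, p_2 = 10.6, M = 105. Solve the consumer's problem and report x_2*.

MU_x_1/MU_x_2 = (x_2)/(2·x_1); tangency sets this equal to p_1/p_2.
So p_2·x_2 = 2·p_1·x_1; combined with the budget, a share 1/3 of income goes to x_1.
Demand: x_1*(p_1,p_2,M) = 1/3·M/p_1 and x_2* = 2/3·M/p_2.
At p_1=5, p_2=10.6, M=105: x_2* = 2/3·105/10.6 = 6.6038.

x_2* = 6.6038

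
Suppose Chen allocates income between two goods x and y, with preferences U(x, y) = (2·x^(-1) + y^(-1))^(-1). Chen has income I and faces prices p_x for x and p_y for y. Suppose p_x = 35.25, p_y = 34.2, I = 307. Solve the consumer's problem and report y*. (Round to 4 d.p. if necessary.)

With the ratio pinned down, the budget gives x* = I/(p_x + p_y·(y/x)) and y* = (y/x)·x*.
Numerically y/x = 0.717879, so x* = 307/(35.25 + 34.2·0.717879) = 5.1337 and y* = 0.717879·5.1337 = 3.6853.

y* = 3.6853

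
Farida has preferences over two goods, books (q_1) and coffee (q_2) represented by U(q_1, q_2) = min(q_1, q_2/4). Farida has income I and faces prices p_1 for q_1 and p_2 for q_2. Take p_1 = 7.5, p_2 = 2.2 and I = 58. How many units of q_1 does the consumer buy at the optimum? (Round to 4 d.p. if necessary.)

q_1* = 3.5583

Leontief preferences: the optimum is at the kink where q_1/1 = q_2/4, i.e. q_2 = 4·q_1.
Budget: p_1·q_1 + p_2·4·q_1 = I, so (p_1 + 4·p_2)·q_1 = I.
Demand: q_1*(p_1,p_2,I) = I/(p_1 + 4·p_2), q_2* = 4·I/(p_1 + 4·p_2).
Here 7.5 + 4·2.2 = 16.3, giving q_1* = 3.5583.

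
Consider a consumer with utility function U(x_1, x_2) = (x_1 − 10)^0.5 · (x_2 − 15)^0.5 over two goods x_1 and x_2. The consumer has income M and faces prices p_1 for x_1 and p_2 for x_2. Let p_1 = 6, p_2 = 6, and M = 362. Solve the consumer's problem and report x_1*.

x_1* = 27.6667

Let x_1' = x_1−10, x_2' = x_2−15. MRS = x_2'/x_1' = p_1/p_2.
Substituting into the budget: x_1* = 10 + 0.5·(M − 10·p_1 − 15·p_2)/p_1, and x_2* = 15 + 0.5·(…)/p_2.
Discretionary income = 362 − 10·6 − 15·6 = 212; x_1* = 10 + 0.5·212/6 = 27.6667.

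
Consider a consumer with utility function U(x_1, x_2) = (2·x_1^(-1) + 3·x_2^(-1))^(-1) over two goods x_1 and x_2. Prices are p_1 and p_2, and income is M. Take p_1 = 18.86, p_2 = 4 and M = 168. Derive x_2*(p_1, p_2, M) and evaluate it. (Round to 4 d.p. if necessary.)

MRS = MU_x_1/MU_x_2 = (2/3)·(x_2/x_1)^(2). Set equal to p_1/p_2.
Solve for the ratio: x_2/x_1 = [(3/2)·p_1/p_2]^(0.5).
Substitute x_2 = (x_2/x_1)·x_1 into the budget: x_1* = M/(p_1 + p_2·(x_2/x_1)).
Numerically x_2/x_1 = 2.659417, so x_1* = 168/(18.86 + 4·2.659417) = 5.6954 and x_2* = 2.659417·5.6954 = 15.1464.

x_2* = 15.1464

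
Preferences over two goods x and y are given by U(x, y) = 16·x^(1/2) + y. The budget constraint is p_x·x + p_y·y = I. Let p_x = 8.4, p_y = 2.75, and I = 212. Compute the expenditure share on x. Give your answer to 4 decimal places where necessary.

share on x = 0.2718

Solve: √x = 8·p_y/p_x, so x*(p_x,p_y) = (8·p_y/p_x)², and y* = (I − p_x·x*)/p_y.
Plugging in: x* = (8·2.75/8.4)² = 6.8594, y* = 56.1385.
Expenditure on x: 8.4·6.8594 = 57.619; share = 0.2718.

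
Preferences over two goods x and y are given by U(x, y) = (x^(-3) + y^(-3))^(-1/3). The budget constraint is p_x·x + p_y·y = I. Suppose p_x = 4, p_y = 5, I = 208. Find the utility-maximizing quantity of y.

MU_x ∝ x^(-4), MU_y ∝ y^(-4), so MRS = (y/x)^(4) = p_x/p_y.
Solve for the ratio: y/x = [p_x/p_y]^(0.25).
Substitute y = (y/x)·x into the budget: x* = I/(p_x + p_y·(y/x)).
Numerically y/x = 0.945742, so x* = 208/(4 + 5·0.945742) = 23.8294 and y* = 0.945742·23.8294 = 22.5365.

y* = 22.5365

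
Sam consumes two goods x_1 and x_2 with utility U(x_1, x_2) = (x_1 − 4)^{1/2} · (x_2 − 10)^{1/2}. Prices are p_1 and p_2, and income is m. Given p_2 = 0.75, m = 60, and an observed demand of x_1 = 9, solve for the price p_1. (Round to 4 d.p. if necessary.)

p_1 = 3.75

This is Cobb-Douglas in (x_1−4, x_2−10): tangency gives 0.5·p_2·(x_2−10) = 0.5·p_1·(x_1−4).
After buying the subsistence bundle (4, 10), a share 0.5 of the remaining income goes to x_1: x_1* = 4 + 0.5·(m − 4p_1 − 10p_2)/p_1.
Set x_1* = 9 in the demand function and solve for p_1: p_1 = 3.75.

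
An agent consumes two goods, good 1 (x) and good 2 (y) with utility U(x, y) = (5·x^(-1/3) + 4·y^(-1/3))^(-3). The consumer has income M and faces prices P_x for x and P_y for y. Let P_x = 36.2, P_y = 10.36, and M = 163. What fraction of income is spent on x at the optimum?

share on x = 0.6178

From the CES first-order condition, (5/4)·(y/x)^(4/3) = P_x/P_y.
Solve for the ratio: y/x = [(4/5)·P_x/P_y]^(0.75).
Substitute y = (y/x)·x into the budget: x* = M/(P_x + P_y·(y/x)).
Numerically y/x = 2.161868, so x* = 163/(36.2 + 10.36·2.161868) = 2.7817 and y* = 2.161868·2.7817 = 6.0137.
Expenditure on x: 36.2·2.7817 = 100.6981; share = 0.6178.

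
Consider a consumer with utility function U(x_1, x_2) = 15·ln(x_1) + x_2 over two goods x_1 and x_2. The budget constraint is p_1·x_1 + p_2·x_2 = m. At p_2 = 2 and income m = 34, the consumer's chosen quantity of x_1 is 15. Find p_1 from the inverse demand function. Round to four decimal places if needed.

p_1 = 2

Set MRS = p_1/p_2: (15/x_1)/1 = p_1/p_2.
So x_1*(p_1,p_2) = 15·p_2/p_1, independent of income; and x_2* = (m − 15·p_2)/p_2.
Set x_1* = 15 in the demand function and solve for p_1: p_1 = 2.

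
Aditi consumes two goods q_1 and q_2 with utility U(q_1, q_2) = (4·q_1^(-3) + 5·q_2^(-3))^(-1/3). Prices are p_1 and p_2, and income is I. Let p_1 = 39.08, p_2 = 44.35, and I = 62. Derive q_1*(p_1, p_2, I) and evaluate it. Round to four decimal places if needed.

q_1* = 0.7336

MRS = MU_q_1/MU_q_2 = (4/5)·(q_2/q_1)^(4). Set equal to p_1/p_2.
Hence q_2/q_1 = ((5/4)·p_1/p_2)^(1/(4)), i.e. raised to the 0.25 power.
With the ratio pinned down, the budget gives q_1* = I/(p_1 + p_2·(q_2/q_1)) and q_2* = (q_2/q_1)·q_1*.
Numerically q_2/q_1 = 1.024455, so q_1* = 62/(39.08 + 44.35·1.024455) = 0.7336.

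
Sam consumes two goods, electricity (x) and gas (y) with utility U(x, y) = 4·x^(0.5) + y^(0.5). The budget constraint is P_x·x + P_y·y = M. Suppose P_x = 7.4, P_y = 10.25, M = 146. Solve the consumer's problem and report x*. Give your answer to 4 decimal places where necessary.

Numerically y/x = 0.032576, so x* = 146/(7.4 + 10.25·0.032576) = 18.8779.

x* = 18.8779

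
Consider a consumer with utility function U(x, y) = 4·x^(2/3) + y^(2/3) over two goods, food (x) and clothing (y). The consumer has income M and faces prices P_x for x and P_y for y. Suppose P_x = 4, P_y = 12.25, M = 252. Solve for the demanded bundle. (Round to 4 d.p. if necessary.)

x* = 62.8952, y* = 0.0342

Substitute y = (y/x)·x into the budget: x* = M/(P_x + P_y·(y/x)).
Numerically y/x = 0.000544, so x* = 252/(4 + 12.25·0.000544) = 62.8952 and y* = 0.000544·62.8952 = 0.0342.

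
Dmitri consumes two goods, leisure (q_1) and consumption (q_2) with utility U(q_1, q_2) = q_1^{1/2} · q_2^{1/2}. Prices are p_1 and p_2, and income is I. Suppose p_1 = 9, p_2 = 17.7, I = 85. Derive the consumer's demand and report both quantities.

MU_q_1/MU_q_2 = (0.5·q_2)/(0.5·q_1); tangency sets this equal to p_1/p_2.
So 0.5·p_2·q_2 = 0.5·p_1·q_1; combined with the budget, a share 0.5 of income goes to q_1.
Demand: q_1*(p_1,p_2,I) = 0.5·I/p_1 and q_2* = 0.5·I/p_2.
At p_1=9, p_2=17.7, I=85: q_1* = 0.5·85/9 = 4.7222, q_2* = 2.4011.

q_1* = 4.7222, q_2* = 2.4011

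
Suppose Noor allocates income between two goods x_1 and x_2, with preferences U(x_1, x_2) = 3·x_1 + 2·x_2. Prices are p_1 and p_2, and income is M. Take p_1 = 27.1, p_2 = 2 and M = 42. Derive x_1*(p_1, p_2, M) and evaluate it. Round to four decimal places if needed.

x_1* = 0

Linear utility — the consumer picks whichever good has higher MU/price: 3/27.1 = 0.1107 vs 2/2 = 1.
x_2 gives more utility per dollar, so spend all income on x_2: x_2* = M/p_2, x_1* = 0.
Numerically: x_1* = 0, x_2* = 21.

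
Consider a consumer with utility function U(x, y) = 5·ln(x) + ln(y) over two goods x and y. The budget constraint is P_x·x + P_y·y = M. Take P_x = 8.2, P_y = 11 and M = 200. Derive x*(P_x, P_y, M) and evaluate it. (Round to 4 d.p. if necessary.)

Tangency: MRS = 5·y/x = P_x/P_y.
So 5·P_y·y = P_x·x; combined with the budget, a share 5/6 of income goes to x.
Demand: x*(P_x,P_y,M) = 5/6·M/P_x and y* = 1/6·M/P_y.
At P_x=8.2, P_y=11, M=200: x* = 5/6·200/8.2 = 20.3252.

x* = 20.3252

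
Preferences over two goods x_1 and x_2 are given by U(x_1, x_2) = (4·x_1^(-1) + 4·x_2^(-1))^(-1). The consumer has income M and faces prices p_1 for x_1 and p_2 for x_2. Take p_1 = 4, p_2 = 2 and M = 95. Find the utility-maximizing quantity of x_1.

x_1* = 13.9124

MRS = MU_x_1/MU_x_2 = (x_2/x_1)^(2). Set equal to p_1/p_2.
Hence x_2/x_1 = (p_1/p_2)^(1/(2)), i.e. raised to the 0.5 power.
Substitute x_2 = (x_2/x_1)·x_1 into the budget: x_1* = M/(p_1 + p_2·(x_2/x_1)).
Numerically x_2/x_1 = 1.414214, so x_1* = 95/(4 + 2·1.414214) = 13.9124.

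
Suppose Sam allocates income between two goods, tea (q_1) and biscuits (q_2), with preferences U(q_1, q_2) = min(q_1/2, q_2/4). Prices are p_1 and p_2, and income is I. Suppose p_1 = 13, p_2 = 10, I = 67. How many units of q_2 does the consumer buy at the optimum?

q_2* = 4.0606

Here 2·13 + 4·10 = 66, giving q_2* = 4.0606.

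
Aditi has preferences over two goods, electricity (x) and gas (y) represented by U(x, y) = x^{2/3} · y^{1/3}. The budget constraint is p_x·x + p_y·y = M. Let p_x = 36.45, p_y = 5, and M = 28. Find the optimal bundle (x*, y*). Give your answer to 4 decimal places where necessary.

MU_x/MU_y = (2/3·y)/(1/3·x); tangency sets this equal to p_x/p_y.
So 2/3·p_y·y = 1/3·p_x·x; combined with the budget, a share 2/3 of income goes to x.
Demand: x*(p_x,p_y,M) = 2/3·M/p_x and y* = 1/3·M/p_y.
At p_x=36.45, p_y=5, M=28: x* = 2/3·28/36.45 = 0.5121, y* = 1.8667.

x* = 0.5121, y* = 1.8667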